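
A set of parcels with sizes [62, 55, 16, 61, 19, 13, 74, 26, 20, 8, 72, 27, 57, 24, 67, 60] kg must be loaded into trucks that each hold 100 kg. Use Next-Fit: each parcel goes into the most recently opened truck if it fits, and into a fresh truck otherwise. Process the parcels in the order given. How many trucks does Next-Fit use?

8

truck 1: place 62 kg, 38 kg left
truck 2: place 55 kg, 45 kg left
truck 2: place 16 kg, 29 kg left
truck 3: place 61 kg, 39 kg left
truck 3: place 19 kg, 20 kg left
truck 3: place 13 kg, 7 kg left
truck 4: place 74 kg, 26 kg left
truck 4: place 26 kg, 0 kg left
truck 5: place 20 kg, 80 kg left
truck 5: place 8 kg, 72 kg left
truck 5: place 72 kg, 0 kg left
truck 6: place 27 kg, 73 kg left
truck 6: place 57 kg, 16 kg left
truck 7: place 24 kg, 76 kg left
truck 7: place 67 kg, 9 kg left
truck 8: place 60 kg, 40 kg left
Final trucks: [62] [55,16] [61,19,13] [74,26] [20,8,72] [27,57] [24,67] [60].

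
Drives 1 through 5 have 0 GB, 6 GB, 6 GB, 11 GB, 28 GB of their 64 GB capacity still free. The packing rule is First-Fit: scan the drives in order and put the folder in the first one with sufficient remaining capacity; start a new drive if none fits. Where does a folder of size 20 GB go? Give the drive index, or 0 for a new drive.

5

Drives with room: drive 5 (28 GB).
The first with room is drive 5.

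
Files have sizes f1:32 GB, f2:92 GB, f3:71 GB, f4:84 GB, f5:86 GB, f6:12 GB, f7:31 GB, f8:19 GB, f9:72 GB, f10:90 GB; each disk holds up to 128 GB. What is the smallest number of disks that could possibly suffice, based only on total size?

5

Total size = 32 + 92 + 71 + 84 + 86 + 12 + 31 + 19 + 72 + 90 = 589 GB.
⌈589 / 128⌉ = 5.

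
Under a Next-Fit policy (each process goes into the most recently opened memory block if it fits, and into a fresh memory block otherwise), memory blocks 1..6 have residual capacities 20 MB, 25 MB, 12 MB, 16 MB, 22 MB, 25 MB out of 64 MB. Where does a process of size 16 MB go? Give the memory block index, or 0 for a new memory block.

6

Next-Fit only looks at memory block 6, which has 25 MB free.
16 MB fits there.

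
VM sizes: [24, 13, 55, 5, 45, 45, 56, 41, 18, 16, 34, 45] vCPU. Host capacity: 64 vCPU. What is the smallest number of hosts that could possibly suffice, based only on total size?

7 hosts

Total size = 24 + 13 + 55 + 5 + 45 + 45 + 56 + 41 + 18 + 16 + 34 + 45 = 397 vCPU.
⌈397 / 64⌉ = 7.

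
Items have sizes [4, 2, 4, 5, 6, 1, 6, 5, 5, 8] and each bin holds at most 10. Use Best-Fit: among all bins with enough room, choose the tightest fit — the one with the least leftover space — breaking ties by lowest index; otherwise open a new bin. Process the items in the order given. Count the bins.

bin 1: place 4, 6 left
bin 1: place 2, 4 left
bin 1: place 4, 0 left
bin 2: place 5, 5 left
bin 3: place 6, 4 left
bin 3: place 1, 3 left
bin 4: place 6, 4 left
bin 2: place 5, 0 left
bin 5: place 5, 5 left
bin 6: place 8, 2 left

6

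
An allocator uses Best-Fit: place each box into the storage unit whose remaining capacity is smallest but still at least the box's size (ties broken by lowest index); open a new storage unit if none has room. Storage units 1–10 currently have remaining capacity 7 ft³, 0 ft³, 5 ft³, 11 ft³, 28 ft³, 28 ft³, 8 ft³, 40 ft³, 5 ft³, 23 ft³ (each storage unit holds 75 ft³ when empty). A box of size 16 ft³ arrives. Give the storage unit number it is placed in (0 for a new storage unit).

Storage units with room: storage unit 5 (28 ft³), storage unit 6 (28 ft³), storage unit 8 (40 ft³), storage unit 10 (23 ft³).
Tightest fit is storage unit 10 with 23 ft³ free.

10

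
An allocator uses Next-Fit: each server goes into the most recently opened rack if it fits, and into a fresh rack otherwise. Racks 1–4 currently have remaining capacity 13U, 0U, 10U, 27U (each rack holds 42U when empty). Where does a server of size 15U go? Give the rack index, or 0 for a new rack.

4

Next-Fit only looks at rack 4, which has 27U free.
15U fits there.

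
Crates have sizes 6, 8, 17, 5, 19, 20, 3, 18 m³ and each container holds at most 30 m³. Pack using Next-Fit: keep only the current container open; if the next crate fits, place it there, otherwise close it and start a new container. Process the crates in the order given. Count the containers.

container 1: place 6 m³, 24 m³ left
container 1: place 8 m³, 16 m³ left
container 2: place 17 m³, 13 m³ left
container 2: place 5 m³, 8 m³ left
container 3: place 19 m³, 11 m³ left
container 4: place 20 m³, 10 m³ left
container 4: place 3 m³, 7 m³ left
container 5: place 18 m³, 12 m³ left
Final containers: [6,8] [17,5] [19] [20,3] [18].

5 containers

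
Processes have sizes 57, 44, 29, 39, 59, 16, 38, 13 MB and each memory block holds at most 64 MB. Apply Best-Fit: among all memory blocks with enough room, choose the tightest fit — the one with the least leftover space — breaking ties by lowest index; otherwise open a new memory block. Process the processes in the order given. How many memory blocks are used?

6 memory blocks

memory block 1: place 57 MB, 7 MB left
memory block 2: place 44 MB, 20 MB left
memory block 3: place 29 MB, 35 MB left
memory block 4: place 39 MB, 25 MB left
memory block 5: place 59 MB, 5 MB left
memory block 2: place 16 MB, 4 MB left
memory block 6: place 38 MB, 26 MB left
memory block 4: place 13 MB, 12 MB left
Final memory blocks: [57] [44,16] [29] [39,13] [59] [38].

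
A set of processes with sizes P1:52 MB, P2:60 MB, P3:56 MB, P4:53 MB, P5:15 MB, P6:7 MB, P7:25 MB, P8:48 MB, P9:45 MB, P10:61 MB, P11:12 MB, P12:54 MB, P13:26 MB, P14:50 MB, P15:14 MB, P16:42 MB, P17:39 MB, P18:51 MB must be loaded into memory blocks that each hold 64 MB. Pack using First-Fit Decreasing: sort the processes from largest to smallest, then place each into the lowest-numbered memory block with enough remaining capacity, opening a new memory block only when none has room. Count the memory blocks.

13 memory blocks

Sorted descending: 61, 60, 56, 54, 53, 52, 51, 50, 48, 45, 42, 39, 26, 25, 15, 14, 12, 7.
61 MB → memory block 1 (remaining 3 MB)
60 MB → memory block 2 (remaining 4 MB)
56 MB → memory block 3 (remaining 8 MB)
54 MB → memory block 4 (remaining 10 MB)
53 MB → memory block 5 (remaining 11 MB)
52 MB → memory block 6 (remaining 12 MB)
51 MB → memory block 7 (remaining 13 MB)
50 MB → memory block 8 (remaining 14 MB)
48 MB → memory block 9 (remaining 16 MB)
45 MB → memory block 10 (remaining 19 MB)
42 MB → memory block 11 (remaining 22 MB)
39 MB → memory block 12 (remaining 25 MB)
26 MB → memory block 13 (remaining 38 MB)
25 MB → memory block 12 (remaining 0 MB)
15 MB → memory block 9 (remaining 1 MB)
14 MB → memory block 8 (remaining 0 MB)
12 MB → memory block 6 (remaining 0 MB)
7 MB → memory block 3 (remaining 1 MB)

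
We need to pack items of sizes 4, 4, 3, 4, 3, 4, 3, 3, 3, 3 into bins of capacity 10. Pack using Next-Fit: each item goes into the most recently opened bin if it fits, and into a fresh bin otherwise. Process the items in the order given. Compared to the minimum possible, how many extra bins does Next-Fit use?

Next-Fit: [4,4] [3,4,3] [4,3,3] [3,3] → 4 bins.
Total size 34; any packing needs at least ⌈34/10⌉ = 4 bins.
So 4 is already optimal.

0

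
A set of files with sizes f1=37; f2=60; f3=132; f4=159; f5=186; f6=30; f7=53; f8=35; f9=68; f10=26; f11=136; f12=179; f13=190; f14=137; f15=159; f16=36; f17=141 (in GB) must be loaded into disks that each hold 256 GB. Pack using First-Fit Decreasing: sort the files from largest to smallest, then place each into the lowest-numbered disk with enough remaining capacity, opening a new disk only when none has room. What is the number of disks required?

Sorted descending: 190, 186, 179, 159, 159, 141, 137, 136, 132, 68, 60, 53, 37, 36, 35, 30, 26.
Put 190 GB in disk 1; 66 GB remain.
Put 186 GB in disk 2; 70 GB remain.
Put 179 GB in disk 3; 77 GB remain.
Put 159 GB in disk 4; 97 GB remain.
Put 159 GB in disk 5; 97 GB remain.
Put 141 GB in disk 6; 115 GB remain.
Put 137 GB in disk 7; 119 GB remain.
Put 136 GB in disk 8; 120 GB remain.
Put 132 GB in disk 9; 124 GB remain.
Put 68 GB in disk 2; 2 GB remain.
Put 60 GB in disk 1; 6 GB remain.
Put 53 GB in disk 3; 24 GB remain.
Put 37 GB in disk 4; 60 GB remain.
Put 36 GB in disk 4; 24 GB remain.
Put 35 GB in disk 5; 62 GB remain.
Put 30 GB in disk 5; 32 GB remain.
Put 26 GB in disk 5; 6 GB remain.
Final disks: [190,60] [186,68] [179,53] [159,37,36] [159,35,30,26] [141] [137] [136] [132].

9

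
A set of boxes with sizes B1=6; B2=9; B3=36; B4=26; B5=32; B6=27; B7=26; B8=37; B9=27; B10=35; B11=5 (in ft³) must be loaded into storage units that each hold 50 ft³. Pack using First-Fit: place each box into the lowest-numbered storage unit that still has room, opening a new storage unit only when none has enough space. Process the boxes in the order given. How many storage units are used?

8

Put B1 (6 ft³) in storage unit 1; 44 ft³ remain.
Put B2 (9 ft³) in storage unit 1; 35 ft³ remain.
Put B3 (36 ft³) in storage unit 2; 14 ft³ remain.
Put B4 (26 ft³) in storage unit 1; 9 ft³ remain.
Put B5 (32 ft³) in storage unit 3; 18 ft³ remain.
Put B6 (27 ft³) in storage unit 4; 23 ft³ remain.
Put B7 (26 ft³) in storage unit 5; 24 ft³ remain.
Put B8 (37 ft³) in storage unit 6; 13 ft³ remain.
Put B9 (27 ft³) in storage unit 7; 23 ft³ remain.
Put B10 (35 ft³) in storage unit 8; 15 ft³ remain.
Put B11 (5 ft³) in storage unit 1; 4 ft³ remain.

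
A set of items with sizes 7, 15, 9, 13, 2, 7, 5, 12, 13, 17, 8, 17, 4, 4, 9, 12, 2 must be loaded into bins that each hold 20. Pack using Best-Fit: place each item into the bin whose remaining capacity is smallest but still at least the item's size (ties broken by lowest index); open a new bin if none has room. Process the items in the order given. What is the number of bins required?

9

Put 7 in bin 1; 13 remain.
Put 15 in bin 2; 5 remain.
Put 9 in bin 1; 4 remain.
Put 13 in bin 3; 7 remain.
Put 2 in bin 1; 2 remain.
Put 7 in bin 3; 0 remain.
Put 5 in bin 2; 0 remain.
Put 12 in bin 4; 8 remain.
Put 13 in bin 5; 7 remain.
Put 17 in bin 6; 3 remain.
Put 8 in bin 4; 0 remain.
Put 17 in bin 7; 3 remain.
Put 4 in bin 5; 3 remain.
Put 4 in bin 8; 16 remain.
Put 9 in bin 8; 7 remain.
Put 12 in bin 9; 8 remain.
Put 2 in bin 1; 0 remain.
Final bins: [7,9,2,2] [15,5] [13,7] [12,8] [13,4] [17] [17] [4,9] [12].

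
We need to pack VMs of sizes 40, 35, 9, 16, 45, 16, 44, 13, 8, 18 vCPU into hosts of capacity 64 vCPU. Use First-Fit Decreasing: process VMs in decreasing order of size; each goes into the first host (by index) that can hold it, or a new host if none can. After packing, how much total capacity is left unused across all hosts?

Sorted descending: 45, 44, 40, 35, 18, 16, 16, 13, 9, 8.
host 1: place 45 vCPU, 19 vCPU left
host 2: place 44 vCPU, 20 vCPU left
host 3: place 40 vCPU, 24 vCPU left
host 4: place 35 vCPU, 29 vCPU left
host 1: place 18 vCPU, 1 vCPU left
host 2: place 16 vCPU, 4 vCPU left
host 3: place 16 vCPU, 8 vCPU left
host 4: place 13 vCPU, 16 vCPU left
host 4: place 9 vCPU, 7 vCPU left
host 3: place 8 vCPU, 0 vCPU left
4 hosts × 64 vCPU = 256 vCPU; used 244 vCPU; unused 12 vCPU.

12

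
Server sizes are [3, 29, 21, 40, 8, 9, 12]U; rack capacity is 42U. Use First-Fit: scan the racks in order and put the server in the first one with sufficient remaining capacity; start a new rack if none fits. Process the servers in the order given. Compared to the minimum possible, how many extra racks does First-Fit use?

0

First-Fit: [3,29,8] [21,9,12] [40] → 3 racks.
Total size 122U; any packing needs at least ⌈122/42⌉ = 3 racks.
So 3 is already optimal.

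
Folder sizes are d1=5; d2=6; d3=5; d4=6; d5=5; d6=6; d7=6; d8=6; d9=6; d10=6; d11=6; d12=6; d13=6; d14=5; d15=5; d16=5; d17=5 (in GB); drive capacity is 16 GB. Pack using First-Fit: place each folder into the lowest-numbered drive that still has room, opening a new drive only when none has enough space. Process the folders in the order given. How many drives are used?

7

Put d1 (5 GB) in drive 1; 11 GB remain.
Put d2 (6 GB) in drive 1; 5 GB remain.
Put d3 (5 GB) in drive 1; 0 GB remain.
Put d4 (6 GB) in drive 2; 10 GB remain.
Put d5 (5 GB) in drive 2; 5 GB remain.
Put d6 (6 GB) in drive 3; 10 GB remain.
Put d7 (6 GB) in drive 3; 4 GB remain.
Put d8 (6 GB) in drive 4; 10 GB remain.
Put d9 (6 GB) in drive 4; 4 GB remain.
Put d10 (6 GB) in drive 5; 10 GB remain.
Put d11 (6 GB) in drive 5; 4 GB remain.
Put d12 (6 GB) in drive 6; 10 GB remain.
Put d13 (6 GB) in drive 6; 4 GB remain.
Put d14 (5 GB) in drive 2; 0 GB remain.
Put d15 (5 GB) in drive 7; 11 GB remain.
Put d16 (5 GB) in drive 7; 6 GB remain.
Put d17 (5 GB) in drive 7; 1 GB remain.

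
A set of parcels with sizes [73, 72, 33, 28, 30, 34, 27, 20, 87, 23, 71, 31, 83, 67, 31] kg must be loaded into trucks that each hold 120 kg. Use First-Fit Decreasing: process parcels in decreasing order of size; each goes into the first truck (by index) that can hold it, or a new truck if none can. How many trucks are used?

7 trucks

Sorted descending: 87, 83, 73, 72, 71, 67, 34, 33, 31, 31, 30, 28, 27, 23, 20.
Put 87 kg in truck 1; 33 kg remain.
Put 83 kg in truck 2; 37 kg remain.
Put 73 kg in truck 3; 47 kg remain.
Put 72 kg in truck 4; 48 kg remain.
Put 71 kg in truck 5; 49 kg remain.
Put 67 kg in truck 6; 53 kg remain.
Put 34 kg in truck 2; 3 kg remain.
Put 33 kg in truck 1; 0 kg remain.
Put 31 kg in truck 3; 16 kg remain.
Put 31 kg in truck 4; 17 kg remain.
Put 30 kg in truck 5; 19 kg remain.
Put 28 kg in truck 6; 25 kg remain.
Put 27 kg in truck 7; 93 kg remain.
Put 23 kg in truck 6; 2 kg remain.
Put 20 kg in truck 7; 73 kg remain.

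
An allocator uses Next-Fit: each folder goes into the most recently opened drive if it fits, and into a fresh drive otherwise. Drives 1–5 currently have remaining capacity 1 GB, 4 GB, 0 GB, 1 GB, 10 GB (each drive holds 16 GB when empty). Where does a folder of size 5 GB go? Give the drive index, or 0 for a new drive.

5

Next-Fit only looks at drive 5, which has 10 GB free.
5 GB fits there.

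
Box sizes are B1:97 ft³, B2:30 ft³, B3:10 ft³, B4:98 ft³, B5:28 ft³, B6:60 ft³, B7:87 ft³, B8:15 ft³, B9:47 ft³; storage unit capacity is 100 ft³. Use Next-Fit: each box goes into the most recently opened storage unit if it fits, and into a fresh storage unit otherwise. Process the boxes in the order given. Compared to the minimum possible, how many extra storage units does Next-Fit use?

1

Next-Fit: [97] [30,10] [98] [28,60] [87] [15,47] → 6 storage units.
Total size 472 ft³; any packing needs at least ⌈472/100⌉ = 5 storage units.
An optimal packing achieves that bound: [98] [97] [87,10] [60,30] [47,28,15] → 5 storage units.
Excess: 6 − 5 = 1.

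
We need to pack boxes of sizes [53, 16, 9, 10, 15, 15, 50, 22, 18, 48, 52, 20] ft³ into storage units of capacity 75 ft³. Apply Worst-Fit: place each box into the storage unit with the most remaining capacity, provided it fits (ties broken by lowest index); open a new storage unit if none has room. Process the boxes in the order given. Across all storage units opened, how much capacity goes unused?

47

Put 53 ft³ in storage unit 1; 22 ft³ remain.
Put 16 ft³ in storage unit 1; 6 ft³ remain.
Put 9 ft³ in storage unit 2; 66 ft³ remain.
Put 10 ft³ in storage unit 2; 56 ft³ remain.
Put 15 ft³ in storage unit 2; 41 ft³ remain.
Put 15 ft³ in storage unit 2; 26 ft³ remain.
Put 50 ft³ in storage unit 3; 25 ft³ remain.
Put 22 ft³ in storage unit 2; 4 ft³ remain.
Put 18 ft³ in storage unit 3; 7 ft³ remain.
Put 48 ft³ in storage unit 4; 27 ft³ remain.
Put 52 ft³ in storage unit 5; 23 ft³ remain.
Put 20 ft³ in storage unit 4; 7 ft³ remain.
5 storage units × 75 ft³ = 375 ft³; used 328 ft³; unused 47 ft³.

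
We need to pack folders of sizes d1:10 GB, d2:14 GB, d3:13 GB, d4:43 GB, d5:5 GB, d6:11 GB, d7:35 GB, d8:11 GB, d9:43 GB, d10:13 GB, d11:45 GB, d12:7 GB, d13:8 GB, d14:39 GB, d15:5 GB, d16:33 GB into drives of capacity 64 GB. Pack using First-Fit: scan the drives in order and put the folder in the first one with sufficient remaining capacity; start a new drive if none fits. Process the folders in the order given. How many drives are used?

7 drives

d1 (10 GB) → drive 1 (remaining 54 GB)
d2 (14 GB) → drive 1 (remaining 40 GB)
d3 (13 GB) → drive 1 (remaining 27 GB)
d4 (43 GB) → drive 2 (remaining 21 GB)
d5 (5 GB) → drive 1 (remaining 22 GB)
d6 (11 GB) → drive 1 (remaining 11 GB)
d7 (35 GB) → drive 3 (remaining 29 GB)
d8 (11 GB) → drive 1 (remaining 0 GB)
d9 (43 GB) → drive 4 (remaining 21 GB)
d10 (13 GB) → drive 2 (remaining 8 GB)
d11 (45 GB) → drive 5 (remaining 19 GB)
d12 (7 GB) → drive 2 (remaining 1 GB)
d13 (8 GB) → drive 3 (remaining 21 GB)
d14 (39 GB) → drive 6 (remaining 25 GB)
d15 (5 GB) → drive 3 (remaining 16 GB)
d16 (33 GB) → drive 7 (remaining 31 GB)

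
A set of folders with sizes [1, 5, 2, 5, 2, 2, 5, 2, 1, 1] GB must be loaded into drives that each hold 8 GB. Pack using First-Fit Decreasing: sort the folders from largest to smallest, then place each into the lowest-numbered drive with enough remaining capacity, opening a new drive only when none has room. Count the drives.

Sorted descending: 5, 5, 5, 2, 2, 2, 2, 1, 1, 1.
5 GB → drive 1 (remaining 3 GB)
5 GB → drive 2 (remaining 3 GB)
5 GB → drive 3 (remaining 3 GB)
2 GB → drive 1 (remaining 1 GB)
2 GB → drive 2 (remaining 1 GB)
2 GB → drive 3 (remaining 1 GB)
2 GB → drive 4 (remaining 6 GB)
1 GB → drive 1 (remaining 0 GB)
1 GB → drive 2 (remaining 0 GB)
1 GB → drive 3 (remaining 0 GB)

4 drives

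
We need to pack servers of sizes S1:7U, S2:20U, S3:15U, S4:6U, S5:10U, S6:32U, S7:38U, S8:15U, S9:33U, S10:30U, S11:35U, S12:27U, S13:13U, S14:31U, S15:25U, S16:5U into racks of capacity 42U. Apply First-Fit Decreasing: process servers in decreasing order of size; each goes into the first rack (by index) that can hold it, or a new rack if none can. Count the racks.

9

Sorted descending: 38, 35, 33, 32, 31, 30, 27, 25, 20, 15, 15, 13, 10, 7, 6, 5.
38U → rack 1 (remaining 4U)
35U → rack 2 (remaining 7U)
33U → rack 3 (remaining 9U)
32U → rack 4 (remaining 10U)
31U → rack 5 (remaining 11U)
30U → rack 6 (remaining 12U)
27U → rack 7 (remaining 15U)
25U → rack 8 (remaining 17U)
20U → rack 9 (remaining 22U)
15U → rack 7 (remaining 0U)
15U → rack 8 (remaining 2U)
13U → rack 9 (remaining 9U)
10U → rack 4 (remaining 0U)
7U → rack 2 (remaining 0U)
6U → rack 3 (remaining 3U)
5U → rack 5 (remaining 6U)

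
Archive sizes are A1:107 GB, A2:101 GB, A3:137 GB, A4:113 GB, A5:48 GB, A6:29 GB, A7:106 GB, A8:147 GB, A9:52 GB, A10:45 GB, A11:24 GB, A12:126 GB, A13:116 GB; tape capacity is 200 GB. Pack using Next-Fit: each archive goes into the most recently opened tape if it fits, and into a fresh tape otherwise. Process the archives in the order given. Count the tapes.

A1 (107 GB) → tape 1 (remaining 93 GB)
A2 (101 GB) → tape 2 (remaining 99 GB)
A3 (137 GB) → tape 3 (remaining 63 GB)
A4 (113 GB) → tape 4 (remaining 87 GB)
A5 (48 GB) → tape 4 (remaining 39 GB)
A6 (29 GB) → tape 4 (remaining 10 GB)
A7 (106 GB) → tape 5 (remaining 94 GB)
A8 (147 GB) → tape 6 (remaining 53 GB)
A9 (52 GB) → tape 6 (remaining 1 GB)
A10 (45 GB) → tape 7 (remaining 155 GB)
A11 (24 GB) → tape 7 (remaining 131 GB)
A12 (126 GB) → tape 7 (remaining 5 GB)
A13 (116 GB) → tape 8 (remaining 84 GB)

8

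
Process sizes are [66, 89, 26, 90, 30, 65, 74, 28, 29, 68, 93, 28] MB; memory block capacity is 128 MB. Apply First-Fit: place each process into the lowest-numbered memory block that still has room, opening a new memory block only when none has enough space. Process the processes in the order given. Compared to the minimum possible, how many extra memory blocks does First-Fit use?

First-Fit: [66,26,30] [89,28] [90,29] [65,28] [74] [68] [93] → 7 memory blocks.
7 processes exceed 64 MB (half the capacity), and no two of those can share a memory block, so at least 7 memory blocks are needed.
So 7 is already optimal.

0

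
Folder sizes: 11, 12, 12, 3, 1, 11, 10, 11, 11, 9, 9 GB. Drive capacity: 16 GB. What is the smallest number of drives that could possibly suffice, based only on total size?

Total size = 11 + 12 + 12 + 3 + 1 + 11 + 10 + 11 + 11 + 9 + 9 = 100 GB.
⌈100 / 16⌉ = 7.

7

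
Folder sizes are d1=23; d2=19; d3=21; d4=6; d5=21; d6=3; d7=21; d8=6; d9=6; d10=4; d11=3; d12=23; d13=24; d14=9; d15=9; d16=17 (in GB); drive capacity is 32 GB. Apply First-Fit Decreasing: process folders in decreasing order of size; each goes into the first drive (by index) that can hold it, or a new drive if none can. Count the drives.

8 drives

Sorted descending: 24, 23, 23, 21, 21, 21, 19, 17, 9, 9, 6, 6, 6, 4, 3, 3.
24 GB → drive 1 (remaining 8 GB)
23 GB → drive 2 (remaining 9 GB)
23 GB → drive 3 (remaining 9 GB)
21 GB → drive 4 (remaining 11 GB)
21 GB → drive 5 (remaining 11 GB)
21 GB → drive 6 (remaining 11 GB)
19 GB → drive 7 (remaining 13 GB)
17 GB → drive 8 (remaining 15 GB)
9 GB → drive 2 (remaining 0 GB)
9 GB → drive 3 (remaining 0 GB)
6 GB → drive 1 (remaining 2 GB)
6 GB → drive 4 (remaining 5 GB)
6 GB → drive 5 (remaining 5 GB)
4 GB → drive 4 (remaining 1 GB)
3 GB → drive 5 (remaining 2 GB)
3 GB → drive 6 (remaining 8 GB)
Final drives: [24,6] [23,9] [23,9] [21,6,4] [21,6,3] [21,3] [19] [17].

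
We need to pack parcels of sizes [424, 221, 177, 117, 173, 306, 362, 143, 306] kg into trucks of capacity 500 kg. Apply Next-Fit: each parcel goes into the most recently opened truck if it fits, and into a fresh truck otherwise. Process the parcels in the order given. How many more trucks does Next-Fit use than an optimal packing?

1

Next-Fit: [424] [221,177] [117,173] [306] [362] [143,306] → 6 trucks.
Total size 2229 kg; any packing needs at least ⌈2229/500⌉ = 5 trucks.
An optimal packing achieves that bound: [424] [362,117] [306,177] [306,173] [221,143] → 5 trucks.
Excess: 6 − 5 = 1.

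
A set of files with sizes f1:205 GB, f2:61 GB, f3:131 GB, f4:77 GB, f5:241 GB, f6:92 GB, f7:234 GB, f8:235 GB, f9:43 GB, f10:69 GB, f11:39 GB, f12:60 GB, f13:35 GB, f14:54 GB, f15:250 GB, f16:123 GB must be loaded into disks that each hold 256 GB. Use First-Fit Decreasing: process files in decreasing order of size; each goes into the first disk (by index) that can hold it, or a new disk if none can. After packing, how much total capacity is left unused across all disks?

Sorted descending: 250, 241, 235, 234, 205, 131, 123, 92, 77, 69, 61, 60, 54, 43, 39, 35.
Put 250 GB in disk 1; 6 GB remain.
Put 241 GB in disk 2; 15 GB remain.
Put 235 GB in disk 3; 21 GB remain.
Put 234 GB in disk 4; 22 GB remain.
Put 205 GB in disk 5; 51 GB remain.
Put 131 GB in disk 6; 125 GB remain.
Put 123 GB in disk 6; 2 GB remain.
Put 92 GB in disk 7; 164 GB remain.
Put 77 GB in disk 7; 87 GB remain.
Put 69 GB in disk 7; 18 GB remain.
Put 61 GB in disk 8; 195 GB remain.
Put 60 GB in disk 8; 135 GB remain.
Put 54 GB in disk 8; 81 GB remain.
Put 43 GB in disk 5; 8 GB remain.
Put 39 GB in disk 8; 42 GB remain.
Put 35 GB in disk 8; 7 GB remain.
8 disks × 256 GB = 2048 GB; used 1949 GB; unused 99 GB.

99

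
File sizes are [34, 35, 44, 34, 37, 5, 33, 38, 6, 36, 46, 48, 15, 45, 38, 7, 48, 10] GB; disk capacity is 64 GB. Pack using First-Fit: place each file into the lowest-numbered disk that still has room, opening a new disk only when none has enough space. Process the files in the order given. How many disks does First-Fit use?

34 GB → disk 1 (remaining 30 GB)
35 GB → disk 2 (remaining 29 GB)
44 GB → disk 3 (remaining 20 GB)
34 GB → disk 4 (remaining 30 GB)
37 GB → disk 5 (remaining 27 GB)
5 GB → disk 1 (remaining 25 GB)
33 GB → disk 6 (remaining 31 GB)
38 GB → disk 7 (remaining 26 GB)
6 GB → disk 1 (remaining 19 GB)
36 GB → disk 8 (remaining 28 GB)
46 GB → disk 9 (remaining 18 GB)
48 GB → disk 10 (remaining 16 GB)
15 GB → disk 1 (remaining 4 GB)
45 GB → disk 11 (remaining 19 GB)
38 GB → disk 12 (remaining 26 GB)
7 GB → disk 2 (remaining 22 GB)
48 GB → disk 13 (remaining 16 GB)
10 GB → disk 2 (remaining 12 GB)
Final disks: [34,5,6,15] [35,7,10] [44] [34] [37] [33] [38] [36] [46] [48] [45] [38] [48].

13 disks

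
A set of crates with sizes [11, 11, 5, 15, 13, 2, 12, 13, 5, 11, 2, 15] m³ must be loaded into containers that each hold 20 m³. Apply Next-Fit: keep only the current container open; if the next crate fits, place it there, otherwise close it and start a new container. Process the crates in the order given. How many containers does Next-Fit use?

8

container 1: place 11 m³, 9 m³ left
container 2: place 11 m³, 9 m³ left
container 2: place 5 m³, 4 m³ left
container 3: place 15 m³, 5 m³ left
container 4: place 13 m³, 7 m³ left
container 4: place 2 m³, 5 m³ left
container 5: place 12 m³, 8 m³ left
container 6: place 13 m³, 7 m³ left
container 6: place 5 m³, 2 m³ left
container 7: place 11 m³, 9 m³ left
container 7: place 2 m³, 7 m³ left
container 8: place 15 m³, 5 m³ left
Final containers: [11] [11,5] [15] [13,2] [12] [13,5] [11,2] [15].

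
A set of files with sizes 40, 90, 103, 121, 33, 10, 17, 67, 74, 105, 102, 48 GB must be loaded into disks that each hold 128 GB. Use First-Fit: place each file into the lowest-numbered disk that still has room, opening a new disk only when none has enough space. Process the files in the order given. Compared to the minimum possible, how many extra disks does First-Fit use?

First-Fit: [40,33,10,17] [90] [103] [121] [67,48] [74] [105] [102] → 8 disks.
Total size 810 GB; any packing needs at least ⌈810/128⌉ = 7 disks.
An optimal packing achieves that bound: [121] [105,17] [103,10] [102] [90,33] [74,48] [67,40] → 7 disks.
Excess: 8 − 7 = 1.

1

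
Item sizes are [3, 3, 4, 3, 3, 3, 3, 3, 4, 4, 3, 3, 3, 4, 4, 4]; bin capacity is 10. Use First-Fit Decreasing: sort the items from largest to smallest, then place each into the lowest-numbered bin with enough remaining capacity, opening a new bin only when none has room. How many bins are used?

Sorted descending: 4, 4, 4, 4, 4, 4, 3, 3, 3, 3, 3, 3, 3, 3, 3, 3.
4 → bin 1 (remaining 6)
4 → bin 1 (remaining 2)
4 → bin 2 (remaining 6)
4 → bin 2 (remaining 2)
4 → bin 3 (remaining 6)
4 → bin 3 (remaining 2)
3 → bin 4 (remaining 7)
3 → bin 4 (remaining 4)
3 → bin 4 (remaining 1)
3 → bin 5 (remaining 7)
3 → bin 5 (remaining 4)
3 → bin 5 (remaining 1)
3 → bin 6 (remaining 7)
3 → bin 6 (remaining 4)
3 → bin 6 (remaining 1)
3 → bin 7 (remaining 7)

7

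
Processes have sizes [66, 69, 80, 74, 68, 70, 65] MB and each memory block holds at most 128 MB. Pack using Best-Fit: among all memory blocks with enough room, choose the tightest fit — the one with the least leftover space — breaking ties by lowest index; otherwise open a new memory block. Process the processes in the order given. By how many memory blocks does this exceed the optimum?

Best-Fit: [66] [69] [80] [74] [68] [70] [65] → 7 memory blocks.
7 processes exceed 64 MB (half the capacity), and no two of those can share a memory block, so at least 7 memory blocks are needed.
So 7 is already optimal.

0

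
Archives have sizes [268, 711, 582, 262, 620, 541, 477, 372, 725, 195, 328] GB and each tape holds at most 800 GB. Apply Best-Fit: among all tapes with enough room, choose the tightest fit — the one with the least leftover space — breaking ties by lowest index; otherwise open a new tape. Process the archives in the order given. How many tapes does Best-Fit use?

tape 1: place 268 GB, 532 GB left
tape 2: place 711 GB, 89 GB left
tape 3: place 582 GB, 218 GB left
tape 1: place 262 GB, 270 GB left
tape 4: place 620 GB, 180 GB left
tape 5: place 541 GB, 259 GB left
tape 6: place 477 GB, 323 GB left
tape 7: place 372 GB, 428 GB left
tape 8: place 725 GB, 75 GB left
tape 3: place 195 GB, 23 GB left
tape 7: place 328 GB, 100 GB left
Final tapes: [268,262] [711] [582,195] [620] [541] [477] [372,328] [725].

8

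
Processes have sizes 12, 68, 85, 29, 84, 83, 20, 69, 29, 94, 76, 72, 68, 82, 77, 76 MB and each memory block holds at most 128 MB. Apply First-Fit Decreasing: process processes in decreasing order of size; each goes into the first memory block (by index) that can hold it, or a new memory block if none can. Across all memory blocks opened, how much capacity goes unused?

Sorted descending: 94, 85, 84, 83, 82, 77, 76, 76, 72, 69, 68, 68, 29, 29, 20, 12.
memory block 1: place 94 MB, 34 MB left
memory block 2: place 85 MB, 43 MB left
memory block 3: place 84 MB, 44 MB left
memory block 4: place 83 MB, 45 MB left
memory block 5: place 82 MB, 46 MB left
memory block 6: place 77 MB, 51 MB left
memory block 7: place 76 MB, 52 MB left
memory block 8: place 76 MB, 52 MB left
memory block 9: place 72 MB, 56 MB left
memory block 10: place 69 MB, 59 MB left
memory block 11: place 68 MB, 60 MB left
memory block 12: place 68 MB, 60 MB left
memory block 1: place 29 MB, 5 MB left
memory block 2: place 29 MB, 14 MB left
memory block 3: place 20 MB, 24 MB left
memory block 2: place 12 MB, 2 MB left
12 memory blocks × 128 MB = 1536 MB; used 1024 MB; unused 512 MB.

512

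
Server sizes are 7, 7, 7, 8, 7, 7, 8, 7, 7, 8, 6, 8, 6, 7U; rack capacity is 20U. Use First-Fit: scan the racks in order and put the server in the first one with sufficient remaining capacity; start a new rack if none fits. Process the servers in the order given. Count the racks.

6

7U → rack 1 (remaining 13U)
7U → rack 1 (remaining 6U)
7U → rack 2 (remaining 13U)
8U → rack 2 (remaining 5U)
7U → rack 3 (remaining 13U)
7U → rack 3 (remaining 6U)
8U → rack 4 (remaining 12U)
7U → rack 4 (remaining 5U)
7U → rack 5 (remaining 13U)
8U → rack 5 (remaining 5U)
6U → rack 1 (remaining 0U)
8U → rack 6 (remaining 12U)
6U → rack 3 (remaining 0U)
7U → rack 6 (remaining 5U)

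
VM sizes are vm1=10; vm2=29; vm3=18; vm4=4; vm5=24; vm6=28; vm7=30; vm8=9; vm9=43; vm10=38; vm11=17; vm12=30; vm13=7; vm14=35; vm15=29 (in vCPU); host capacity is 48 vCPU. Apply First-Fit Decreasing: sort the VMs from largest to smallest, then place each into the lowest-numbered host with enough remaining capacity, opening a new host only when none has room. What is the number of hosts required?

9 hosts

Sorted descending: 43, 38, 35, 30, 30, 29, 29, 28, 24, 18, 17, 10, 9, 7, 4.
Put 43 vCPU in host 1; 5 vCPU remain.
Put 38 vCPU in host 2; 10 vCPU remain.
Put 35 vCPU in host 3; 13 vCPU remain.
Put 30 vCPU in host 4; 18 vCPU remain.
Put 30 vCPU in host 5; 18 vCPU remain.
Put 29 vCPU in host 6; 19 vCPU remain.
Put 29 vCPU in host 7; 19 vCPU remain.
Put 28 vCPU in host 8; 20 vCPU remain.
Put 24 vCPU in host 9; 24 vCPU remain.
Put 18 vCPU in host 4; 0 vCPU remain.
Put 17 vCPU in host 5; 1 vCPU remain.
Put 10 vCPU in host 2; 0 vCPU remain.
Put 9 vCPU in host 3; 4 vCPU remain.
Put 7 vCPU in host 6; 12 vCPU remain.
Put 4 vCPU in host 1; 1 vCPU remain.
Final hosts: [43,4] [38,10] [35,9] [30,18] [30,17] [29,7] [29] [28] [24].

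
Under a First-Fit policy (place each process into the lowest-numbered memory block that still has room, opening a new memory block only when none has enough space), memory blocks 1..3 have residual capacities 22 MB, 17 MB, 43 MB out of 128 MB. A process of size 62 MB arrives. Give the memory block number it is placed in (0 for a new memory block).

0

No memory block has ≥ 62 MB free, so a new memory block is opened.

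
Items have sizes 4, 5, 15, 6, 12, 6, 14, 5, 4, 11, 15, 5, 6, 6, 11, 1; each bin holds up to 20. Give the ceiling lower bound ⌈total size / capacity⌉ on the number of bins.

7

Total size = 4 + 5 + 15 + 6 + 12 + 6 + 14 + 5 + 4 + 11 + 15 + 5 + 6 + 6 + 11 + 1 = 126.
⌈126 / 20⌉ = 7.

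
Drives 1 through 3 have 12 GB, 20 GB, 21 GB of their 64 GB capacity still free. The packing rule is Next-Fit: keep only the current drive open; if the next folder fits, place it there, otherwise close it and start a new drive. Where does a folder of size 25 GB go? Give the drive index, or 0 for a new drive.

0

Next-Fit only looks at drive 3, which has 21 GB free.
25 GB does not fit, so a new drive is opened.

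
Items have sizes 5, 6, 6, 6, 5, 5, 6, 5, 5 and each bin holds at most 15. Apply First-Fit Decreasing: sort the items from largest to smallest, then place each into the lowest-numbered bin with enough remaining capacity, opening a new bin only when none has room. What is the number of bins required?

Sorted descending: 6, 6, 6, 6, 5, 5, 5, 5, 5.
Put 6 in bin 1; 9 remain.
Put 6 in bin 1; 3 remain.
Put 6 in bin 2; 9 remain.
Put 6 in bin 2; 3 remain.
Put 5 in bin 3; 10 remain.
Put 5 in bin 3; 5 remain.
Put 5 in bin 3; 0 remain.
Put 5 in bin 4; 10 remain.
Put 5 in bin 4; 5 remain.
Final bins: [6,6] [6,6] [5,5,5] [5,5].

4 bins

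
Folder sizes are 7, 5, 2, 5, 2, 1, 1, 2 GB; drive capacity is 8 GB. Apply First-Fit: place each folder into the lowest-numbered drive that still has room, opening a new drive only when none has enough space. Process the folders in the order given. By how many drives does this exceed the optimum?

First-Fit: [7,1] [5,2,1] [5,2] [2] → 4 drives.
Total size 25 GB; any packing needs at least ⌈25/8⌉ = 4 drives.
So 4 is already optimal.

0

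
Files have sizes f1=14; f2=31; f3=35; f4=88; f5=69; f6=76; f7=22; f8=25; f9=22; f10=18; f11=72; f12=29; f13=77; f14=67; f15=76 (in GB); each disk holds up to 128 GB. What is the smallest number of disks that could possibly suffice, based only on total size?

6

Total size = 14 + 31 + 35 + 88 + 69 + 76 + 22 + 25 + 22 + 18 + 72 + 29 + 77 + 67 + 76 = 721 GB.
⌈721 / 128⌉ = 6.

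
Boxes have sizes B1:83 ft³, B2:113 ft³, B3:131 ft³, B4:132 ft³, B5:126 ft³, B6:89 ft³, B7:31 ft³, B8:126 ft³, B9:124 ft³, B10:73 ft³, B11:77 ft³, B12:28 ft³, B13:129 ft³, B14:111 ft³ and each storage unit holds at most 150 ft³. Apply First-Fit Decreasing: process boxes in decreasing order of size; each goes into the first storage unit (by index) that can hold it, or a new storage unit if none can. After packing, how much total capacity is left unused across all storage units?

Sorted descending: 132, 131, 129, 126, 126, 124, 113, 111, 89, 83, 77, 73, 31, 28.
storage unit 1: place 132 ft³, 18 ft³ left
storage unit 2: place 131 ft³, 19 ft³ left
storage unit 3: place 129 ft³, 21 ft³ left
storage unit 4: place 126 ft³, 24 ft³ left
storage unit 5: place 126 ft³, 24 ft³ left
storage unit 6: place 124 ft³, 26 ft³ left
storage unit 7: place 113 ft³, 37 ft³ left
storage unit 8: place 111 ft³, 39 ft³ left
storage unit 9: place 89 ft³, 61 ft³ left
storage unit 10: place 83 ft³, 67 ft³ left
storage unit 11: place 77 ft³, 73 ft³ left
storage unit 11: place 73 ft³, 0 ft³ left
storage unit 7: place 31 ft³, 6 ft³ left
storage unit 8: place 28 ft³, 11 ft³ left
11 storage units × 150 ft³ = 1650 ft³; used 1373 ft³; unused 277 ft³.

277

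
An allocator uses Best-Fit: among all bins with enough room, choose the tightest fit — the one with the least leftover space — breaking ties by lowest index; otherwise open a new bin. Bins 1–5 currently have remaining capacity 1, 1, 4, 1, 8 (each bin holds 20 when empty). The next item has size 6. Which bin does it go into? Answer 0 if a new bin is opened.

5

Bins with room: bin 5 (8).
Tightest fit is bin 5 with 8 free.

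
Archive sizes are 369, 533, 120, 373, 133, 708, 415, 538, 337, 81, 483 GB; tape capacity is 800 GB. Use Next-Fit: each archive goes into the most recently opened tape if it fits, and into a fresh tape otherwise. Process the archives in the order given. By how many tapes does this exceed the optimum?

2

Next-Fit: [369] [533,120] [373,133] [708] [415] [538] [337,81] [483] → 8 tapes.
Total size 4090 GB; any packing needs at least ⌈4090/800⌉ = 6 tapes.
An optimal packing achieves that bound: [708,81] [538,133,120] [533] [483] [415,373] [369,337] → 6 tapes.
Excess: 8 − 6 = 2.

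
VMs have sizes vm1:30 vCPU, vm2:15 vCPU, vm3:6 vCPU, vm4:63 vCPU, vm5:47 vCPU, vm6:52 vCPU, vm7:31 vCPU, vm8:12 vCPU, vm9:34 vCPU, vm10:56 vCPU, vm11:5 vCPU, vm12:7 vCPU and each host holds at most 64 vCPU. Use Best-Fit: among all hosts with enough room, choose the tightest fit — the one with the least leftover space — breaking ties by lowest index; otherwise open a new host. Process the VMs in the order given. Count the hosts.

Put vm1 (30 vCPU) in host 1; 34 vCPU remain.
Put vm2 (15 vCPU) in host 1; 19 vCPU remain.
Put vm3 (6 vCPU) in host 1; 13 vCPU remain.
Put vm4 (63 vCPU) in host 2; 1 vCPU remain.
Put vm5 (47 vCPU) in host 3; 17 vCPU remain.
Put vm6 (52 vCPU) in host 4; 12 vCPU remain.
Put vm7 (31 vCPU) in host 5; 33 vCPU remain.
Put vm8 (12 vCPU) in host 4; 0 vCPU remain.
Put vm9 (34 vCPU) in host 6; 30 vCPU remain.
Put vm10 (56 vCPU) in host 7; 8 vCPU remain.
Put vm11 (5 vCPU) in host 7; 3 vCPU remain.
Put vm12 (7 vCPU) in host 1; 6 vCPU remain.
Final hosts: [30,15,6,7] [63] [47] [52,12] [31] [34] [56,5].

7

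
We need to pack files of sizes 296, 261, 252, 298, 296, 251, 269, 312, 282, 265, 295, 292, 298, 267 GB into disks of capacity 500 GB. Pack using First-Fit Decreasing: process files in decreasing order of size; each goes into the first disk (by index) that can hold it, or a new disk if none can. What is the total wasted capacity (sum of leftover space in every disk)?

3066

Sorted descending: 312, 298, 298, 296, 296, 295, 292, 282, 269, 267, 265, 261, 252, 251.
Put 312 GB in disk 1; 188 GB remain.
Put 298 GB in disk 2; 202 GB remain.
Put 298 GB in disk 3; 202 GB remain.
Put 296 GB in disk 4; 204 GB remain.
Put 296 GB in disk 5; 204 GB remain.
Put 295 GB in disk 6; 205 GB remain.
Put 292 GB in disk 7; 208 GB remain.
Put 282 GB in disk 8; 218 GB remain.
Put 269 GB in disk 9; 231 GB remain.
Put 267 GB in disk 10; 233 GB remain.
Put 265 GB in disk 11; 235 GB remain.
Put 261 GB in disk 12; 239 GB remain.
Put 252 GB in disk 13; 248 GB remain.
Put 251 GB in disk 14; 249 GB remain.
14 disks × 500 GB = 7000 GB; used 3934 GB; unused 3066 GB.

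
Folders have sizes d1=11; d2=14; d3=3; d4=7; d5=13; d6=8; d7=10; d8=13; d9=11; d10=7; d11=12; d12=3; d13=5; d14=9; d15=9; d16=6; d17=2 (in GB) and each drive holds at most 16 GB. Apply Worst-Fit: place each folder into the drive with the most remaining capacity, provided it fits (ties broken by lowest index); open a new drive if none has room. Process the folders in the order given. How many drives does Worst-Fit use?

Put d1 (11 GB) in drive 1; 5 GB remain.
Put d2 (14 GB) in drive 2; 2 GB remain.
Put d3 (3 GB) in drive 1; 2 GB remain.
Put d4 (7 GB) in drive 3; 9 GB remain.
Put d5 (13 GB) in drive 4; 3 GB remain.
Put d6 (8 GB) in drive 3; 1 GB remain.
Put d7 (10 GB) in drive 5; 6 GB remain.
Put d8 (13 GB) in drive 6; 3 GB remain.
Put d9 (11 GB) in drive 7; 5 GB remain.
Put d10 (7 GB) in drive 8; 9 GB remain.
Put d11 (12 GB) in drive 9; 4 GB remain.
Put d12 (3 GB) in drive 8; 6 GB remain.
Put d13 (5 GB) in drive 5; 1 GB remain.
Put d14 (9 GB) in drive 10; 7 GB remain.
Put d15 (9 GB) in drive 11; 7 GB remain.
Put d16 (6 GB) in drive 10; 1 GB remain.
Put d17 (2 GB) in drive 11; 5 GB remain.

11 drives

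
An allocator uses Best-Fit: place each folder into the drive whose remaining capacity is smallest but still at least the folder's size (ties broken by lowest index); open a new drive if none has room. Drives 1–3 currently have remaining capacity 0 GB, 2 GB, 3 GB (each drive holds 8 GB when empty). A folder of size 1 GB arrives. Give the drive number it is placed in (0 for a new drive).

Drives with room: drive 2 (2 GB), drive 3 (3 GB).
Tightest fit is drive 2 with 2 GB free.

2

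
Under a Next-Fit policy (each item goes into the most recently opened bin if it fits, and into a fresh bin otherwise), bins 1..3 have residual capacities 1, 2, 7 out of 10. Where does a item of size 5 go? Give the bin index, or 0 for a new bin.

Next-Fit only looks at bin 3, which has 7 free.
5 fits there.

3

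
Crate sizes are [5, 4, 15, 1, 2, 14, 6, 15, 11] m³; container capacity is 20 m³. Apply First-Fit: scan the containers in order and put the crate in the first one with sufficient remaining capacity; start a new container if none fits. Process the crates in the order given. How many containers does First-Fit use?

Put 5 m³ in container 1; 15 m³ remain.
Put 4 m³ in container 1; 11 m³ remain.
Put 15 m³ in container 2; 5 m³ remain.
Put 1 m³ in container 1; 10 m³ remain.
Put 2 m³ in container 1; 8 m³ remain.
Put 14 m³ in container 3; 6 m³ remain.
Put 6 m³ in container 1; 2 m³ remain.
Put 15 m³ in container 4; 5 m³ remain.
Put 11 m³ in container 5; 9 m³ remain.

5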